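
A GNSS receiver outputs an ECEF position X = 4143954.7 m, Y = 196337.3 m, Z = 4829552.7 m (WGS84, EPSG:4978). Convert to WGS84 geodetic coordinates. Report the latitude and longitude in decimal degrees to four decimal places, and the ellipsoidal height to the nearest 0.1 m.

lat 49.5274°, lon 2.7126°, h 942.9 m

λ = atan2(Y, X) = 2.71260024°; p = √(X²+Y²) = 4148603.2 m.
Bowring's method on WGS84 (a = 6378137 m, b = 6356752.314 m) gives φ = 49.52739976°, h = 942.928 m.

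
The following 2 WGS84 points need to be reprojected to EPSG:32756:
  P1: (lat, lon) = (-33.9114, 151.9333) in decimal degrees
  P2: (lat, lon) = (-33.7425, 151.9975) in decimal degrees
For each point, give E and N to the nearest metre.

P1: E 401388 m, N 6247156 m; P2: E 407141 m, N 6265943 m

UTM zone 56S: λ₀ = 153°, k₀ = 0.9996.
P1 (-33.9114°, 151.9333°) → (401388.244, 6247155.575) m.
P2 (-33.7425°, 151.9975°) → (407141.058, 6265943.244) m.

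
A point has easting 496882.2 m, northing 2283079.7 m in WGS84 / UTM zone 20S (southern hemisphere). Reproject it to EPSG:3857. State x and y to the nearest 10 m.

Unproject from UTM 20S (λ₀ = -63°) → φ = -69.56100035°, λ = -63.07999892°.
Web Mercator (R = 6378137 m): x = -7022033.359 m, y = -10927313.420 m.

x -7022030 m, y -10927310 m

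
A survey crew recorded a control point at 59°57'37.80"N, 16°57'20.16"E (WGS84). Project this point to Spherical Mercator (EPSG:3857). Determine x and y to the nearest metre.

Web Mercator is spherical with R = a = 6378137 m.
x = R·λ = 6378137 × 0.295931047 = 1887488.758 m.
y = R·ln tan(π/4 + φ/2) = 6378137 × 1.315579909 = 8390948.896 m.

x 1887489 m, y 8390949 m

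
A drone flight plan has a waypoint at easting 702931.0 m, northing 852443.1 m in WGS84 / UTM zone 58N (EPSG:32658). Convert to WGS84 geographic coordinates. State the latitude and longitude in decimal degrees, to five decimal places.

lat 7.70790°, lon 166.83990°

Zone 58N: λ₀ = 165°, k₀ = 0.9996, false easting 500000 m.
Meridian distance M = (N − FN)/k₀ = 852784.2 m.
Inverse transverse Mercator on WGS84 gives φ = 7.70790006°, λ = 166.83989967°.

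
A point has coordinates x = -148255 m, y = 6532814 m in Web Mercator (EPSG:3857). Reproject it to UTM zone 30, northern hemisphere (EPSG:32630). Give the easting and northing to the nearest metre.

Web Mercator inverse (R = 6378137 m) → φ = 50.49709967°, λ = -1.33179732°.
UTM 30N forward: E = 618314.779 m, N = 5595232.060 m.

E 618315 m, N 5595232 m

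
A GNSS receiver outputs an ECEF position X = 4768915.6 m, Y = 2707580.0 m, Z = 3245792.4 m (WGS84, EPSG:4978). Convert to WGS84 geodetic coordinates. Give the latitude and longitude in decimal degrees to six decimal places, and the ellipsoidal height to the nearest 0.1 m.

λ = atan2(Y, X) = 29.58599986°; p = √(X²+Y²) = 5483935.2 m.
Bowring's method on WGS84 (a = 6378137 m, b = 6356752.314 m) gives φ = 30.78910007°, h = -71.753 m.

lat 30.789100°, lon 29.586000°, h -71.8 m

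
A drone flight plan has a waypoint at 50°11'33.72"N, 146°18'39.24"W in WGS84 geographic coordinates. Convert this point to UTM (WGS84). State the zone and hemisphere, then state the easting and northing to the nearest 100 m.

Longitude -146.3109° lies in the 6° band [-150°, -144°), giving zone 6; latitude is north of the equator, so 6N.
Zone 6 central meridian λ₀ = 6×6 − 183 = -147°; Δλ = +0.6891°.
Transverse Mercator on WGS84 with k₀ = 0.9996 gives E = 549187.891 m, N = 5560283.561 m.

Zone 6N: E 549200 m, N 5560300 m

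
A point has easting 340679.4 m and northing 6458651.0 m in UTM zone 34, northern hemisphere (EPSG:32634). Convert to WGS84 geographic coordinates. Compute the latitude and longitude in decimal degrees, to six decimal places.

lat 58.240100°, lon 18.286000°

Zone 34N: λ₀ = 21°, k₀ = 0.9996, false easting 500000 m.
Meridian distance M = (N − FN)/k₀ = 6461235.5 m.
Inverse transverse Mercator on WGS84 gives φ = 58.24009977°, λ = 18.28600020°.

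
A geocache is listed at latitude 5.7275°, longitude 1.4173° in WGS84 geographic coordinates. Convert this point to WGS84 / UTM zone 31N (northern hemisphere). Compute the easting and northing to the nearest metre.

E 324736 m, N 633324 m

Zone 31 central meridian λ₀ = 6×31 − 183 = 3°; Δλ = -1.5827°.
Transverse Mercator on WGS84 with k₀ = 0.9996 gives E = 324736.484 m, N = 633323.596 m.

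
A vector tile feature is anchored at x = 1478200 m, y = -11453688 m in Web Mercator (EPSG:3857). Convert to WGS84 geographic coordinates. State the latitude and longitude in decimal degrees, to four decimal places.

R = 6378137 m. λ = x/R = 13.27889653°.
φ = 2·arctan(exp(y/R)) − 90° = 2·arctan(0.16600) − 90° = -71.14980044°.

lat -71.1498°, lon 13.2789°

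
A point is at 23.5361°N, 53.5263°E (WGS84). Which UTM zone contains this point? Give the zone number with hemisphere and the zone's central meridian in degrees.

UTM zone = ⌊(λ + 180)/6⌋ + 1; 53.5263° ∈ [48°, 54°) → zone 39.
Hemisphere: N (φ ≥ 0).
Central meridian λ₀ = 6×39 − 183 = 51°.

Zone 39N, central meridian 51°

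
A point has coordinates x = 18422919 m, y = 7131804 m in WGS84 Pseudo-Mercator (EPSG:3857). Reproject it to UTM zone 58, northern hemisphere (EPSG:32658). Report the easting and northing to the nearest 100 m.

Web Mercator inverse (R = 6378137 m) → φ = 53.79700063°, λ = 165.49589716°.
UTM 58N forward: E = 532663.650 m, N = 5961050.301 m.

E 532700 m, N 5961100 m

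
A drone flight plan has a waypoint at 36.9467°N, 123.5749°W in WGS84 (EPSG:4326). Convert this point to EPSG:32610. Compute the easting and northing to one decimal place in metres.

E 448811.7 m, N 4089114.0 m

Zone 10 central meridian λ₀ = 6×10 − 183 = -123°; Δλ = -0.5749°.
Transverse Mercator on WGS84 with k₀ = 0.9996 gives E = 448811.736 m, N = 4089114.018 m.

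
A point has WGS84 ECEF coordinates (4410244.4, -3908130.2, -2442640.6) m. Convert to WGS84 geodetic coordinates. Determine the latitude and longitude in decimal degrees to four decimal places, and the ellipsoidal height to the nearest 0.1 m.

lat -22.6514°, lon -41.5457°, h 3901.6 m

λ = atan2(Y, X) = -41.54570017°; p = √(X²+Y²) = 5892685.1 m.
Bowring's method on WGS84 (a = 6378137 m, b = 6356752.314 m) gives φ = -22.65139980°, h = 3901.612 m.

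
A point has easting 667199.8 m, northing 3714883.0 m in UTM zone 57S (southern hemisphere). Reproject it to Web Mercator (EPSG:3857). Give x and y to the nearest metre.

Unproject from UTM 57S (λ₀ = 159°) → φ = -56.68019989°, λ = 161.72939998°.
Web Mercator (R = 6378137 m): x = 18003634.452 m, y = -7695033.271 m.

x 18003634 m, y -7695033 m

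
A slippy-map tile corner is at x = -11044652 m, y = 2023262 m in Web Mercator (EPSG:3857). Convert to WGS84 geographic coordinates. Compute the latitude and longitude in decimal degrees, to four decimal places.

R = 6378137 m. λ = x/R = -99.21579699°.
φ = 2·arctan(exp(y/R)) − 90° = 2·arctan(1.37330) − 90° = 17.87790094°.

lat 17.8779°, lon -99.2158°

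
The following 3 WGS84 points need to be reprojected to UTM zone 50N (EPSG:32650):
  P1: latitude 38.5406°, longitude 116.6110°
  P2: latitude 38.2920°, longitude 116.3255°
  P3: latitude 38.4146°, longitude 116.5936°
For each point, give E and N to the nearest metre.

P1: E 466099 m, N 4265870 m; P2: E 441016 m, N 4238429 m; P3: E 464521 m, N 4251896 m

UTM zone 50N: λ₀ = 117°, k₀ = 0.9996.
P1 (38.5406°, 116.6110°) → (466099.017, 4265870.187) m.
P2 (38.2920°, 116.3255°) → (441015.965, 4238428.981) m.
P3 (38.4146°, 116.5936°) → (464520.913, 4251895.562) m.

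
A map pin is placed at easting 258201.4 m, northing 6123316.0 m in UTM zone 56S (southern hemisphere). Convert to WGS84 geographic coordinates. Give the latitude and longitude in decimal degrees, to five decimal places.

lat -35.00390°, lon 150.35040°

Zone 56S: λ₀ = 153°, k₀ = 0.9996, false easting 500000 m, false northing 10000000 m.
Meridian distance M = (N − FN)/k₀ = -3878235.3 m.
Inverse transverse Mercator on WGS84 gives φ = -35.00389974°, λ = 150.35040021°.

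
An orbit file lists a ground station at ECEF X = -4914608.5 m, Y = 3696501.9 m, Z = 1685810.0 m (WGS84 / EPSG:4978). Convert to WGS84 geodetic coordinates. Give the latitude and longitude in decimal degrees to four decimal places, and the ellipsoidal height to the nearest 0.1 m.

λ = atan2(Y, X) = 143.05150018°; p = √(X²+Y²) = 6149593.7 m.
Bowring's method on WGS84 (a = 6378137 m, b = 6356752.314 m) gives φ = 15.42850013°, h = -158.309 m.

lat 15.4285°, lon 143.0515°, h -158.3 m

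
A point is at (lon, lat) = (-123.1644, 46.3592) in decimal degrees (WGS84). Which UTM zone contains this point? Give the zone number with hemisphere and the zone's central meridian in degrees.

Zone 10N, central meridian -123°

UTM zone = ⌊(λ + 180)/6⌋ + 1; -123.1644° ∈ [-126°, -120°) → zone 10.
Hemisphere: N (φ ≥ 0).
Central meridian λ₀ = 6×10 − 183 = -123°.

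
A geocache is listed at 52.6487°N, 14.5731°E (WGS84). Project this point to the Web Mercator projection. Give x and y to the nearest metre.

x 1622270 m, y 6918279 m

Web Mercator is spherical with R = a = 6378137 m.
x = R·λ = 6378137 × 0.254348577 = 1622270.071 m.
y = R·ln tan(π/4 + φ/2) = 6378137 × 1.084686557 = 6918279.461 m.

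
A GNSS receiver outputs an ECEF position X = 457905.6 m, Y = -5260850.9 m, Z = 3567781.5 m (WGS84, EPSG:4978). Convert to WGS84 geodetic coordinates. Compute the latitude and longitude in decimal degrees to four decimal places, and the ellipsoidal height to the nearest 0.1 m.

λ = atan2(Y, X) = -85.02549995°; p = √(X²+Y²) = 5280741.4 m.
Bowring's method on WGS84 (a = 6378137 m, b = 6356752.314 m) gives φ = 34.22250009°, h = 1601.270 m.

lat 34.2225°, lon -85.0255°, h 1601.3 m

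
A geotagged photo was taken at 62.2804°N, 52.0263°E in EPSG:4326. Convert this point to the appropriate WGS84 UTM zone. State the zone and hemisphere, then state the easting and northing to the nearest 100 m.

Longitude 52.0263° lies in the 6° band [48°, 54°), giving zone 39; latitude is north of the equator, so 39N.
Zone 39 central meridian λ₀ = 6×39 − 183 = 51°; Δλ = +1.0263°.
Transverse Mercator on WGS84 with k₀ = 0.9996 gives E = 553258.512 m, N = 6905839.891 m.

Zone 39N: E 553300 m, N 6905800 m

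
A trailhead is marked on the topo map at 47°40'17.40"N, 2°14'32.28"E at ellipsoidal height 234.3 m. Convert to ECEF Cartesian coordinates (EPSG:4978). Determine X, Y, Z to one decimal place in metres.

WGS84: a = 6378137 m, e² = 0.006694380; N(φ) = a/√(1−e²sin²φ) = 6389837.515 m.
X = (N+h)·cosφ·cosλ = 4299653.957 m; Y = (N+h)·cosφ·sinλ = 168355.143 m; Z = (N(1−e²)+h)·sinφ = 4692531.894 m.

X 4299654.0 m, Y 168355.1 m, Z 4692531.9 m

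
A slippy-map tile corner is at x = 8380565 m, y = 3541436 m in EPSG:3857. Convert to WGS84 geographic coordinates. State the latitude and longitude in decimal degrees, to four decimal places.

lat 30.2943°, lon 75.2839°

R = 6378137 m. λ = x/R = 75.28389629°.
φ = 2·arctan(exp(y/R)) − 90° = 2·arctan(1.74237) − 90° = 30.29430205°.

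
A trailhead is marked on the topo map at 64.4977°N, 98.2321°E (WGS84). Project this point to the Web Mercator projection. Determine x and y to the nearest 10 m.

Web Mercator is spherical with R = a = 6378137 m.
x = R·λ = 6378137 × 1.714473576 = 10935147.352 m.
y = R·ln tan(π/4 + φ/2) = 6378137 × 1.485902576 = 9477290.199 m.

x 10935150 m, y 9477290 m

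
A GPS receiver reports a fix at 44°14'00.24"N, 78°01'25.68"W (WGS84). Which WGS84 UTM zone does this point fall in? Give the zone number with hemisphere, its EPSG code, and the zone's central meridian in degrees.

Zone 17N (EPSG:32617), central meridian -81°

UTM zone = ⌊(λ + 180)/6⌋ + 1; -78.0238° ∈ [-84°, -78°) → zone 17.
Hemisphere: N (φ ≥ 0).
Central meridian λ₀ = 6×17 − 183 = -81°.
EPSG code: 32617.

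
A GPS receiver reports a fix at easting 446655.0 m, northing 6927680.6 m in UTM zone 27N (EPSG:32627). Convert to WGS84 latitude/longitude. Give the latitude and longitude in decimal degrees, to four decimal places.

lat 62.4764°, lon -22.0347°

Zone 27N: λ₀ = -21°, k₀ = 0.9996, false easting 500000 m.
Meridian distance M = (N − FN)/k₀ = 6930452.8 m.
Inverse transverse Mercator on WGS84 gives φ = 62.47640001°, λ = -22.03470003°.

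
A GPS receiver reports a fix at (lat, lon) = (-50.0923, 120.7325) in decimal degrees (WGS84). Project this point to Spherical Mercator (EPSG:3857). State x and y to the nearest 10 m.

Web Mercator is spherical with R = a = 6378137 m.
x = R·λ = 6378137 × 2.107179639 = 13439880.422 m.
y = R·ln tan(π/4 + φ/2) = 6378137 × -1.013191775 = -6462275.946 m.

x 13439880 m, y -6462280 m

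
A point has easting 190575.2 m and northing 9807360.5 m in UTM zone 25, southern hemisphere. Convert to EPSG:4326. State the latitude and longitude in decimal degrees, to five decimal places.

lat -1.74080°, lon -35.78090°

Zone 25S: λ₀ = -33°, k₀ = 0.9996, false easting 500000 m, false northing 10000000 m.
Meridian distance M = (N − FN)/k₀ = -192716.6 m.
Inverse transverse Mercator on WGS84 gives φ = -1.74079958°, λ = -35.78090009°.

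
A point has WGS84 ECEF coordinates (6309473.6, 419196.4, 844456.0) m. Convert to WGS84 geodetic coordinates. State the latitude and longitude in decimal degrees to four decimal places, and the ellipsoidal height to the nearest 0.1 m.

lat 7.6572°, lon 3.8011°, h 1760.6 m

λ = atan2(Y, X) = 3.80109962°; p = √(X²+Y²) = 6323383.8 m.
Bowring's method on WGS84 (a = 6378137 m, b = 6356752.314 m) gives φ = 7.65720028°, h = 1760.594 m.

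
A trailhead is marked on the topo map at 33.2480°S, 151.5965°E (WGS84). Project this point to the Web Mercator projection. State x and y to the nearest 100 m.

x 16875600 m, y -3928300 m

Web Mercator is spherical with R = a = 6378137 m.
x = R·λ = 6378137 × 2.645858059 = 16875645.186 m.
y = R·ln tan(π/4 + φ/2) = 6378137 × -0.615895875 = -3928268.270 m.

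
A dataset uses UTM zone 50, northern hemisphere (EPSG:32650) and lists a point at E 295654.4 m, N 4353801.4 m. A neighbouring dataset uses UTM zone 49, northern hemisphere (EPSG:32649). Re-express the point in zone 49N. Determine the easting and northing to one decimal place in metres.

E 812987.2 m, N 4357408.6 m

UTM 50N → geographic: φ = 39.30949993°, λ = 114.62990047°.
UTM 49N (λ₀ = 111°) forward: E = 812987.215 m, N = 4357408.589 m.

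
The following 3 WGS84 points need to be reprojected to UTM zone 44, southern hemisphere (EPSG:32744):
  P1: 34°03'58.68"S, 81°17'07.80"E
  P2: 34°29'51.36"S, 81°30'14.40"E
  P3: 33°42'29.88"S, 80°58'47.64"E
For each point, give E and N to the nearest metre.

UTM zone 44S: λ₀ = 81°, k₀ = 0.9996.
P1 (-34.0663°, 81.2855°) → (526344.846, 6230456.003) m.
P2 (-34.4976°, 81.5040°) → (546270.377, 6182553.618) m.
P3 (-33.7083°, 80.9799°) → (498137.488, 6270186.192) m.

P1: E 526345 m, N 6230456 m; P2: E 546270 m, N 6182554 m; P3: E 498137 m, N 6270186 m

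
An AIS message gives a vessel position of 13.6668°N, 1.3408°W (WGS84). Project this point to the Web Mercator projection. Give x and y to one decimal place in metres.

x -149257.2 m, y 1536016.9 m

Web Mercator is spherical with R = a = 6378137 m.
x = R·λ = 6378137 × -0.023401375 = -149257.173 m.
y = R·ln tan(π/4 + φ/2) = 6378137 × 0.240825316 = 1536016.856 m.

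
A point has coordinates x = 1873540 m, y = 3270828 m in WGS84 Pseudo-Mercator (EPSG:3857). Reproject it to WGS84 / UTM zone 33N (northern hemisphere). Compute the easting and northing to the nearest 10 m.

E 679690 m, N 3117740 m

Web Mercator inverse (R = 6378137 m) → φ = 28.17320041°, λ = 16.83029617°.
UTM 33N forward: E = 679687.836 m, N = 3117744.262 m.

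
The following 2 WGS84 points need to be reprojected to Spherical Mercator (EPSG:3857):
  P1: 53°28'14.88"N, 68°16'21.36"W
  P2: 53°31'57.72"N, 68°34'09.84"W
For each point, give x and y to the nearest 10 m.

P1: x -7600070 m, y 7070560 m; P2: x -7633110 m, y 7082150 m

Web Mercator: x = R·λ, y = R·ln tan(π/4+φ/2), R = 6378137 m.
P1 (53.4708°, -68.2726°) → (-7600071.067, 7070562.455) m.
P2 (53.5327°, -68.5694°) → (-7633110.692, 7082147.355) m.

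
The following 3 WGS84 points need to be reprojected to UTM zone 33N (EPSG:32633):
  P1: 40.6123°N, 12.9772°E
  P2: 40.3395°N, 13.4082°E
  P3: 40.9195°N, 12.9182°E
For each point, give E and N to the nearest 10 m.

UTM zone 33N: λ₀ = 15°, k₀ = 0.9996.
P1 (40.6123°, 12.9772°) → (328880.999, 4497686.823) m.
P2 (40.3395°, 13.4082°) → (364796.879, 4466655.410) m.
P3 (40.9195°, 12.9182°) → (324699.036, 4531907.339) m.

P1: E 328880 m, N 4497690 m; P2: E 364800 m, N 4466660 m; P3: E 324700 m, N 4531910 m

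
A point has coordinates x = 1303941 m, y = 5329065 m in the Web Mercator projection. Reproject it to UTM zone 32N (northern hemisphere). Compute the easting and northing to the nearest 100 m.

Web Mercator inverse (R = 6378137 m) → φ = 43.11219702°, λ = 11.71350130°.
UTM 32N forward: E = 720775.733 m, N = 4776848.508 m.

E 720800 m, N 4776800 m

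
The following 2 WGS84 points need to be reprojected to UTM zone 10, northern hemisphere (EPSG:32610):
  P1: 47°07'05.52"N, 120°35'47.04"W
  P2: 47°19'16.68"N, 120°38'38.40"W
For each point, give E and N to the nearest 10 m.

UTM zone 10N: λ₀ = -123°, k₀ = 0.9996.
P1 (47.1182°, -120.5964°) → (682327.798, 5221102.538) m.
P2 (47.3213°, -120.6440°) → (678035.660, 5243561.763) m.

P1: E 682330 m, N 5221100 m; P2: E 678040 m, N 5243560 m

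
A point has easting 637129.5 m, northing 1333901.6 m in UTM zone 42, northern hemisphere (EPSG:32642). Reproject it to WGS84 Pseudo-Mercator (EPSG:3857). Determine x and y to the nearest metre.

x 7821296 m, y 1352947 m

Unproject from UTM 42N (λ₀ = 69°) → φ = 12.06360038°, λ = 70.25990014°.
Web Mercator (R = 6378137 m): x = 7821296.307 m, y = 1352947.397 m.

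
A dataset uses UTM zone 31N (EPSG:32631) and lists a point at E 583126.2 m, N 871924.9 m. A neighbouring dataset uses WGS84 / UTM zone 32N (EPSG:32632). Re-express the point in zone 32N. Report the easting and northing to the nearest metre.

E -79036 m, N 875495 m

UTM 31N → geographic: φ = 7.88740044°, λ = 3.75410023°.
UTM 32N (λ₀ = 9°) forward: E = -79035.668 m, N = 875495.065 m.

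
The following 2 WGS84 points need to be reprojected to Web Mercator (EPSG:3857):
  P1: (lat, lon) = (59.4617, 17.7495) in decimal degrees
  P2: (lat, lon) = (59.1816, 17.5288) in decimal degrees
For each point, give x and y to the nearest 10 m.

Web Mercator: x = R·λ, y = R·ln tan(π/4+φ/2), R = 6378137 m.
P1 (59.4617°, 17.7495°) → (1975865.302, 8280854.267) m.
P2 (59.1816°, 17.5288°) → (1951297.090, 8219741.569) m.

P1: x 1975870 m, y 8280850 m; P2: x 1951300 m, y 8219740 m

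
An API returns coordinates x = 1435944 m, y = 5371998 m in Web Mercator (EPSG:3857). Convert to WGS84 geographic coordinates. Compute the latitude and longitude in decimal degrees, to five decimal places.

R = 6378137 m. λ = x/R = 12.89930442°.
φ = 2·arctan(exp(y/R)) − 90° = 2·arctan(2.32159) − 90° = 43.39309756°.

lat 43.39310°, lon 12.89930°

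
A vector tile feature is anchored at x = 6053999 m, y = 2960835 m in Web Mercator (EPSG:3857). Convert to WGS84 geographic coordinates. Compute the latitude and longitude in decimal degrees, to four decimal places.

lat 25.6908°, lon 54.3840°

R = 6378137 m. λ = x/R = 54.38399832°.
φ = 2·arctan(exp(y/R)) − 90° = 2·arctan(1.59077) − 90° = 25.69079737°.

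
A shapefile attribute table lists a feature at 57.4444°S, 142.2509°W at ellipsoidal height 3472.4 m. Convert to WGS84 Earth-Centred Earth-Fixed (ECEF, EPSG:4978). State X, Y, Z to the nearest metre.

WGS84: a = 6378137 m, e² = 0.006694380; N(φ) = a/√(1−e²sin²φ) = 6393358.152 m.
X = (N+h)·cosφ·cosλ = -2721782.933 m; Y = (N+h)·cosφ·sinλ = -2107361.130 m; Z = (N(1−e²)+h)·sinφ = -5355619.881 m.

X -2721783 m, Y -2107361 m, Z -5355620 m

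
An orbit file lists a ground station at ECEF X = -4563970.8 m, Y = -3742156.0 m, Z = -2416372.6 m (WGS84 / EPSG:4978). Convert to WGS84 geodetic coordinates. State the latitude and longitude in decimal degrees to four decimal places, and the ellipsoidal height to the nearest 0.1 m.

λ = atan2(Y, X) = -140.65049983°; p = √(X²+Y²) = 5901996.4 m.
Bowring's method on WGS84 (a = 6378137 m, b = 6356752.314 m) gives φ = -22.40020011°, h = 2439.255 m.

lat -22.4002°, lon -140.6505°, h 2439.3 m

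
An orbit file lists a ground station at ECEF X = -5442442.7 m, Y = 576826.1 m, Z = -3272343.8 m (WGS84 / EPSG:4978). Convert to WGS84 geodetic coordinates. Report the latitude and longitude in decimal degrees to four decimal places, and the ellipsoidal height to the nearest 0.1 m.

lat -31.0455°, lon 173.9500°, h 4124.8 m

λ = atan2(Y, X) = 173.95000014°; p = √(X²+Y²) = 5472925.3 m.
Bowring's method on WGS84 (a = 6378137 m, b = 6356752.314 m) gives φ = -31.04550019°, h = 4124.826 m.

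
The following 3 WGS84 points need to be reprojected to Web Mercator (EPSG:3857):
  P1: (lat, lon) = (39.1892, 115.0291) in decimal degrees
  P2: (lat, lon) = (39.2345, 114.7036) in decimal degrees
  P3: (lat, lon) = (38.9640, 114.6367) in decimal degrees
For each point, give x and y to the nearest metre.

Web Mercator: x = R·λ, y = R·ln tan(π/4+φ/2), R = 6378137 m.
P1 (39.1892°, 115.0291°) → (12804980.838, 4748809.198) m.
P2 (39.2345°, 114.7036°) → (12768746.344, 4755317.567) m.
P3 (38.9640°, 114.6367°) → (12761299.070, 4716516.193) m.

P1: x 12804981 m, y 4748809 m; P2: x 12768746 m, y 4755318 m; P3: x 12761299 m, y 4716516 m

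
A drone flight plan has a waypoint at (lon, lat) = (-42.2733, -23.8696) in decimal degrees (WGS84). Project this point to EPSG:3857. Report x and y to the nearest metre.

x -4705842 m, y -2737526 m

Web Mercator is spherical with R = a = 6378137 m.
x = R·λ = 6378137 × -0.737808271 = -4705842.230 m.
y = R·ln tan(π/4 + φ/2) = 6378137 × -0.429204693 = -2737526.333 m.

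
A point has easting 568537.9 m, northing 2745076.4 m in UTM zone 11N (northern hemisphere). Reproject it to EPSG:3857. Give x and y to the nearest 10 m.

Unproject from UTM 11N (λ₀ = -117°) → φ = 24.81900009°, λ = -116.32180027°.
Web Mercator (R = 6378137 m): x = -12948883.574 m, y = 2853529.185 m.

x -12948880 m, y 2853530 m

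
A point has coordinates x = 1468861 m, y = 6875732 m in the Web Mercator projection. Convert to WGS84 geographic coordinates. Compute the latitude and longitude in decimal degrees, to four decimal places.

lat 52.4162°, lon 13.1950°

R = 6378137 m. λ = x/R = 13.19500287°.
φ = 2·arctan(exp(y/R)) − 90° = 2·arctan(2.93884) − 90° = 52.41619755°.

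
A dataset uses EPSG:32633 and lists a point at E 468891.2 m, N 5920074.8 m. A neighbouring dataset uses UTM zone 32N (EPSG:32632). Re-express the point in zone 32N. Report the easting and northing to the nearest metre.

E 867387 m, N 5934235 m

UTM 33N → geographic: φ = 53.42879999°, λ = 14.53179984°.
UTM 32N (λ₀ = 9°) forward: E = 867386.709 m, N = 5934235.208 m.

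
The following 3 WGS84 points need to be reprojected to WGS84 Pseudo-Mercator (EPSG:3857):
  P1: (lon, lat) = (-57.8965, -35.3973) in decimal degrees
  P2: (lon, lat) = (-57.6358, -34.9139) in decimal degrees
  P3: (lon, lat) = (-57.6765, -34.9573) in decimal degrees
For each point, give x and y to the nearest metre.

Web Mercator: x = R·λ, y = R·ln tan(π/4+φ/2), R = 6378137 m.
P1 (-35.3973°, -57.8965°) → (-6445008.899, -4218004.563) m.
P2 (-34.9139°, -57.6358°) → (-6415987.907, -4152186.645) m.
P3 (-34.9573°, -57.6765°) → (-6420518.611, -4158079.898) m.

P1: x -6445009 m, y -4218005 m; P2: x -6415988 m, y -4152187 m; P3: x -6420519 m, y -4158080 m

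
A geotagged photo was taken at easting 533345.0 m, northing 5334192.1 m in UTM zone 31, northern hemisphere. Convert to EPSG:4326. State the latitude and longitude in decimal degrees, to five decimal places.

Zone 31N: λ₀ = 3°, k₀ = 0.9996, false easting 500000 m.
Meridian distance M = (N − FN)/k₀ = 5336326.6 m.
Inverse transverse Mercator on WGS84 gives φ = 48.16009970°, λ = 3.44840047°.

lat 48.16010°, lon 3.44840°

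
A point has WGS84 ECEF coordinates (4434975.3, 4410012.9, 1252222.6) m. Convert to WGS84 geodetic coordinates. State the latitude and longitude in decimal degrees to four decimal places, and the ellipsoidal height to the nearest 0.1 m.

lat 11.3961°, lon 44.8383°, h 1192.7 m

λ = atan2(Y, X) = 44.83829980°; p = √(X²+Y²) = 6254376.0 m.
Bowring's method on WGS84 (a = 6378137 m, b = 6356752.314 m) gives φ = 11.39609967°, h = 1192.674 m.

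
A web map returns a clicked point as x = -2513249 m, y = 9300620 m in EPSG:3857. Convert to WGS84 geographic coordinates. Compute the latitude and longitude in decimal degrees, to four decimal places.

R = 6378137 m. λ = x/R = -22.57689989°.
φ = 2·arctan(exp(y/R)) − 90° = 2·arctan(4.29823) − 90° = 63.80580116°.

lat 63.8058°, lon -22.5769°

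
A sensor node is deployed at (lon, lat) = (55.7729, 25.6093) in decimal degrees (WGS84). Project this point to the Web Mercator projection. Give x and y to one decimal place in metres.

x 6208610.8 m, y 2950771.0 m

Web Mercator is spherical with R = a = 6378137 m.
x = R·λ = 6378137 × 0.973420738 = 6208610.828 m.
y = R·ln tan(π/4 + φ/2) = 6378137 × 0.462638384 = 2950770.993 m.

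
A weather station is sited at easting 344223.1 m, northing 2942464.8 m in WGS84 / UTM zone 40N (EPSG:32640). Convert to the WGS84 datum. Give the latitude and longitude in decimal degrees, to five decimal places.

Zone 40N: λ₀ = 57°, k₀ = 0.9996, false easting 500000 m.
Meridian distance M = (N − FN)/k₀ = 2943642.3 m.
Inverse transverse Mercator on WGS84 gives φ = 26.59439998°, λ = 55.43559997°.

lat 26.59440°, lon 55.43560°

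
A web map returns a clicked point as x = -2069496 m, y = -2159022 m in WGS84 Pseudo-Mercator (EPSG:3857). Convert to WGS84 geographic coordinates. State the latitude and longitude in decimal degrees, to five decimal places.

R = 6378137 m. λ = x/R = -18.59059887°.
φ = 2·arctan(exp(y/R)) − 90° = 2·arctan(0.71284) − 90° = -19.03470251°.

lat -19.03470°, lon -18.59060°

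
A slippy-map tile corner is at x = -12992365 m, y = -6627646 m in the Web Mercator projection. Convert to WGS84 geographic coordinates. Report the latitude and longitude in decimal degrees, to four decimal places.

lat -51.0359°, lon -116.7124°

R = 6378137 m. λ = x/R = -116.71240056°.
φ = 2·arctan(exp(y/R)) − 90° = 2·arctan(0.35377) − 90° = -51.03589731°.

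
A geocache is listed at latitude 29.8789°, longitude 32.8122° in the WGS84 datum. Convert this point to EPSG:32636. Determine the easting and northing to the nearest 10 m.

Zone 36 central meridian λ₀ = 6×36 − 183 = 33°; Δλ = -0.1878°.
Transverse Mercator on WGS84 with k₀ = 0.9996 gives E = 481865.157 m, N = 3305381.421 m.

E 481870 m, N 3305380 m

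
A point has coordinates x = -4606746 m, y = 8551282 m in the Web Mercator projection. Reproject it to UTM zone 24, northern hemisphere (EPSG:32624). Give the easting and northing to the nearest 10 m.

E 369810 m, N 6728800 m

Web Mercator inverse (R = 6378137 m) → φ = 60.67370114°, λ = -41.38310342°.
UTM 24N forward: E = 369807.364 m, N = 6728804.658 m.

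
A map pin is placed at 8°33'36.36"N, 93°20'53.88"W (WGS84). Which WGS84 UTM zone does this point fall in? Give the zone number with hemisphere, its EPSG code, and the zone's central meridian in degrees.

Zone 15N (EPSG:32615), central meridian -93°

UTM zone = ⌊(λ + 180)/6⌋ + 1; -93.3483° ∈ [-96°, -90°) → zone 15.
Hemisphere: N (φ ≥ 0).
Central meridian λ₀ = 6×15 − 183 = -93°.
EPSG code: 32615.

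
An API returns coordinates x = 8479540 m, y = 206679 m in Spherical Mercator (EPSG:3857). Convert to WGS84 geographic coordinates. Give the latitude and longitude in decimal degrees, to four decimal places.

R = 6378137 m. λ = x/R = 76.17300384°.
φ = 2·arctan(exp(y/R)) − 90° = 2·arctan(1.03294) − 90° = 1.85630421°.

lat 1.8563°, lon 76.1730°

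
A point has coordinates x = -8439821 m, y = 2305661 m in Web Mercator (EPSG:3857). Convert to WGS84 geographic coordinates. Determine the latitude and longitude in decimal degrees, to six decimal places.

R = 6378137 m. λ = x/R = -75.81620200°.
φ = 2·arctan(exp(y/R)) − 90° = 2·arctan(1.43547) − 90° = 20.27520168°.

lat 20.275202°, lon -75.816202°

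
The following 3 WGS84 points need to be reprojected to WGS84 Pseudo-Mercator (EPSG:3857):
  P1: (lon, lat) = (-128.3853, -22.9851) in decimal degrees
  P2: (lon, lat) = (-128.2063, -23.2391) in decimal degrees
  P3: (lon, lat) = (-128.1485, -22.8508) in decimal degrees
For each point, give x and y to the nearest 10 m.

Web Mercator: x = R·λ, y = R·ln tan(π/4+φ/2), R = 6378137 m.
P1 (-22.9851°, -128.3853°) → (-14291786.221, -2630216.834) m.
P2 (-23.2391°, -128.2063°) → (-14271860.032, -2660959.462) m.
P3 (-22.8508°, -128.1485°) → (-14265425.766, -2613985.366) m.

P1: x -14291790 m, y -2630220 m; P2: x -14271860 m, y -2660960 m; P3: x -14265430 m, y -2613990 m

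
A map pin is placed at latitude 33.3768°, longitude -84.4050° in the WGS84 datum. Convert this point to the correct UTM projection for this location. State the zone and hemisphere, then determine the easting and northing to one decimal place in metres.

Longitude -84.4050° lies in the 6° band [-90°, -84°), giving zone 16; latitude is north of the equator, so 16N.
Zone 16 central meridian λ₀ = 6×16 − 183 = -87°; Δλ = +2.5950°.
Transverse Mercator on WGS84 with k₀ = 0.9996 gives E = 741411.268 m, N = 3696069.119 m.

Zone 16N: E 741411.3 m, N 3696069.1 m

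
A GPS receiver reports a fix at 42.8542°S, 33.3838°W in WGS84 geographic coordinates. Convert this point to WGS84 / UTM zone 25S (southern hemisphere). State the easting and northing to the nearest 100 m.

E 468600 m, N 5255300 m

Zone 25 central meridian λ₀ = 6×25 − 183 = -33°; Δλ = -0.3838°.
Transverse Mercator on WGS84 with k₀ = 0.9996 gives E = 468643.212 m, N = 5255304.409 m.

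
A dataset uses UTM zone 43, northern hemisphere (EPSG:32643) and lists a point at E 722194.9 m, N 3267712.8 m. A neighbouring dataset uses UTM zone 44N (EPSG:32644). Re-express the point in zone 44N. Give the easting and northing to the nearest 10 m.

E 140580 m, N 3271260 m

UTM 43N → geographic: φ = 29.51929997°, λ = 77.29250031°.
UTM 44N (λ₀ = 81°) forward: E = 140579.546 m, N = 3271256.578 m.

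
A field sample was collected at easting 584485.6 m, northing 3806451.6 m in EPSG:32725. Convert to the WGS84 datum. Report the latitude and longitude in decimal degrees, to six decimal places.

Zone 25S: λ₀ = -33°, k₀ = 0.9996, false easting 500000 m, false northing 10000000 m.
Meridian distance M = (N − FN)/k₀ = -6196026.8 m.
Inverse transverse Mercator on WGS84 gives φ = -55.87999998°, λ = -31.64950054°.

lat -55.880000°, lon -31.649501°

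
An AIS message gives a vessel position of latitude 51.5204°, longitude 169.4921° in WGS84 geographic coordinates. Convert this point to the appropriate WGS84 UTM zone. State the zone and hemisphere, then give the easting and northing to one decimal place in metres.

Longitude 169.4921° lies in the 6° band [168°, 174°), giving zone 59; latitude is north of the equator, so 59N.
Zone 59 central meridian λ₀ = 6×59 − 183 = 171°; Δλ = -1.5079°.
Transverse Mercator on WGS84 with k₀ = 0.9996 gives E = 395381.978 m, N = 5708775.723 m.

Zone 59N: E 395382.0 m, N 5708775.7 m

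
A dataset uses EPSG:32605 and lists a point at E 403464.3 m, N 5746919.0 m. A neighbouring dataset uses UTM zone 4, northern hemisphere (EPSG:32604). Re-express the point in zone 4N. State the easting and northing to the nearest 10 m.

UTM 5N → geographic: φ = 51.86469991°, λ = -154.40200025°.
UTM 4N (λ₀ = -159°) forward: E = 816525.266 m, N = 5755989.148 m.

E 816530 m, N 5755990 m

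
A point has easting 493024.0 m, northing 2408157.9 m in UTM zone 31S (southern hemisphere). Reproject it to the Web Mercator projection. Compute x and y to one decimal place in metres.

Unproject from UTM 31S (λ₀ = 3°) → φ = -68.43919974°, λ = 2.82989977°.
Web Mercator (R = 6378137 m): x = 315023.001 m, y = -10578766.848 m.

x 315023.0 m, y -10578766.8 m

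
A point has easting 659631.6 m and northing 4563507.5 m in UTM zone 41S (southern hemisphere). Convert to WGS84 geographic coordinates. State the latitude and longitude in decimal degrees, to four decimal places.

lat -49.0606°, lon 65.1852°

Zone 41S: λ₀ = 63°, k₀ = 0.9996, false easting 500000 m, false northing 10000000 m.
Meridian distance M = (N − FN)/k₀ = -5438668.0 m.
Inverse transverse Mercator on WGS84 gives φ = -49.06060031°, λ = 65.18519972°.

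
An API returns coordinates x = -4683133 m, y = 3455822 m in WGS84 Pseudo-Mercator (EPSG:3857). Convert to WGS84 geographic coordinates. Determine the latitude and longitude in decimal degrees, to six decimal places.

lat 29.628002°, lon -42.069300°

R = 6378137 m. λ = x/R = -42.06929951°.
φ = 2·arctan(exp(y/R)) − 90° = 2·arctan(1.71914) − 90° = 29.62800175°.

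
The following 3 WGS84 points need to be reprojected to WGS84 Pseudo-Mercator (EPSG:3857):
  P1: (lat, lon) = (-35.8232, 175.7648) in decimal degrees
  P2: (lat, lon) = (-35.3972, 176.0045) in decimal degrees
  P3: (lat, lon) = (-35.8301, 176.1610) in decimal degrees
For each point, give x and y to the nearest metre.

P1: x 19566048 m, y -4276321 m; P2: x 19592731 m, y -4217991 m; P3: x 19610153 m, y -4277269 m

Web Mercator: x = R·λ, y = R·ln tan(π/4+φ/2), R = 6378137 m.
P1 (-35.8232°, 175.7648°) → (19566048.035, -4276321.156) m.
P2 (-35.3972°, 176.0045°) → (19592731.317, -4217990.906) m.
P3 (-35.8301°, 176.1610°) → (19610152.818, -4277268.507) m.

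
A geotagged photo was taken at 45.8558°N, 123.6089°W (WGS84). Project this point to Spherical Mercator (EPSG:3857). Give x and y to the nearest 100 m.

x -13760100 m, y 5757300 m

Web Mercator is spherical with R = a = 6378137 m.
x = R·λ = 6378137 × -2.157382290 = -13760079.806 m.
y = R·ln tan(π/4 + φ/2) = 6378137 × 0.902657172 = 5757271.105 m.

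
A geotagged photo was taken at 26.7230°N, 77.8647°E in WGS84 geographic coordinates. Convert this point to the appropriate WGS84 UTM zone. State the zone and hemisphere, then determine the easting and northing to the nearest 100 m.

Zone 43N: E 785000 m, N 2959000 m

Longitude 77.8647° lies in the 6° band [72°, 78°), giving zone 43; latitude is north of the equator, so 43N.
Zone 43 central meridian λ₀ = 6×43 − 183 = 75°; Δλ = +2.8647°.
Transverse Mercator on WGS84 with k₀ = 0.9996 gives E = 784986.050 m, N = 2958960.996 m.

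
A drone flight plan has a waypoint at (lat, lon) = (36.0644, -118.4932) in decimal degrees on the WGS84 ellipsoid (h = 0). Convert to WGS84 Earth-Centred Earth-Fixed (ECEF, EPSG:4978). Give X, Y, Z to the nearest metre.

X -2462457 m, Y -4536566 m, Z 3733970 m

WGS84: a = 6378137 m, e² = 0.006694380; N(φ) = a/√(1−e²sin²φ) = 6385548.570 m.
X = (N+h)·cosφ·cosλ = -2462457.469 m; Y = (N+h)·cosφ·sinλ = -4536566.354 m; Z = (N(1−e²)+h)·sinφ = 3733970.386 m.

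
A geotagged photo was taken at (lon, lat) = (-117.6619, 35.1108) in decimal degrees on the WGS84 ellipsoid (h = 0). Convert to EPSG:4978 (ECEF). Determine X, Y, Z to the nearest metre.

X -2424965 m, Y -4626349 m, Z 3647929 m

WGS84: a = 6378137 m, e² = 0.006694380; N(φ) = a/√(1−e²sin²φ) = 6385211.126 m.
X = (N+h)·cosφ·cosλ = -2424964.529 m; Y = (N+h)·cosφ·sinλ = -4626348.973 m; Z = (N(1−e²)+h)·sinφ = 3647929.371 m.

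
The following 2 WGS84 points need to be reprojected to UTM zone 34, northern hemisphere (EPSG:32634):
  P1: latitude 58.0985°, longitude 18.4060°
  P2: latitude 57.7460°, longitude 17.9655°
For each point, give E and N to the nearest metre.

P1: E 347115 m, N 6442615 m; P2: E 319401 m, N 6404478 m

UTM zone 34N: λ₀ = 21°, k₀ = 0.9996.
P1 (58.0985°, 18.4060°) → (347115.034, 6442615.450) m.
P2 (57.7460°, 17.9655°) → (319401.111, 6404478.074) m.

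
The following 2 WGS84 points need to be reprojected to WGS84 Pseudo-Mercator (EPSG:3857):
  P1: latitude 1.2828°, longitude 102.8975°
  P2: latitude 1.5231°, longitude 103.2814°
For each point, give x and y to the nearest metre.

P1: x 11454497 m, y 142813 m; P2: x 11497233 m, y 169571 m

Web Mercator: x = R·λ, y = R·ln tan(π/4+φ/2), R = 6378137 m.
P1 (1.2828°, 102.8975°) → (11454497.304, 142812.575) m.
P2 (1.5231°, 103.2814°) → (11497232.856, 169570.689) m.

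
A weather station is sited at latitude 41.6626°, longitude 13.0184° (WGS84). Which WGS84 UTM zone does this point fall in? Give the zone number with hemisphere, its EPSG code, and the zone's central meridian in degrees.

UTM zone = ⌊(λ + 180)/6⌋ + 1; 13.0184° ∈ [12°, 18°) → zone 33.
Hemisphere: N (φ ≥ 0).
Central meridian λ₀ = 6×33 − 183 = 15°.
EPSG code: 32633.

Zone 33N (EPSG:32633), central meridian 15°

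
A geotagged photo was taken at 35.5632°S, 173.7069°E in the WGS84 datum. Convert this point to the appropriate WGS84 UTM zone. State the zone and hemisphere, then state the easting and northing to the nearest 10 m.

Zone 59S: E 745330 m, N 6061130 m

Longitude 173.7069° lies in the 6° band [168°, 174°), giving zone 59; latitude is south of the equator, so 59S.
Zone 59 central meridian λ₀ = 6×59 − 183 = 171°; Δλ = +2.7069°.
Transverse Mercator on WGS84 with k₀ = 0.9996 gives E = 745334.475 m, N = 6061125.249 m.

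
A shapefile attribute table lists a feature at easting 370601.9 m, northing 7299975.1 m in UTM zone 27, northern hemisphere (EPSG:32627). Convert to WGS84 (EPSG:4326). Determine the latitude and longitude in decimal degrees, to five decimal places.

Zone 27N: λ₀ = -21°, k₀ = 0.9996, false easting 500000 m.
Meridian distance M = (N − FN)/k₀ = 7302896.3 m.
Inverse transverse Mercator on WGS84 gives φ = 65.79500041°, λ = -23.82909992°.

lat 65.79500°, lon -23.82910°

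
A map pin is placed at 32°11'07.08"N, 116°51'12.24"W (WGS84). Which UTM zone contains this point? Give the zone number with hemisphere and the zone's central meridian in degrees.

UTM zone = ⌊(λ + 180)/6⌋ + 1; -116.8534° ∈ [-120°, -114°) → zone 11.
Hemisphere: N (φ ≥ 0).
Central meridian λ₀ = 6×11 − 183 = -117°.

Zone 11N, central meridian -117°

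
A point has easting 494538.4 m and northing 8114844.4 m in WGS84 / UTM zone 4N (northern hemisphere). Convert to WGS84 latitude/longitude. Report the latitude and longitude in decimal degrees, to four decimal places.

lat 73.1287°, lon -159.1686°

Zone 4N: λ₀ = -159°, k₀ = 0.9996, false easting 500000 m.
Meridian distance M = (N − FN)/k₀ = 8118091.6 m.
Inverse transverse Mercator on WGS84 gives φ = 73.12869967°, λ = -159.16859938°.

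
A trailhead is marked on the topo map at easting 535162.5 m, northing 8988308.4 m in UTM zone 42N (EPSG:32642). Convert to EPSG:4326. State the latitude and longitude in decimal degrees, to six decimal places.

Zone 42N: λ₀ = 69°, k₀ = 0.9996, false easting 500000 m.
Meridian distance M = (N − FN)/k₀ = 8991905.2 m.
Inverse transverse Mercator on WGS84 gives φ = 80.95069986°, λ = 71.00289758°.

lat 80.950700°, lon 71.002898°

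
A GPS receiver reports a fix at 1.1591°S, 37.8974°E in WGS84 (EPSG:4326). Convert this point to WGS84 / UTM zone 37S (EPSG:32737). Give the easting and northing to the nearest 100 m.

E 377300 m, N 9871900 m

Zone 37 central meridian λ₀ = 6×37 − 183 = 39°; Δλ = -1.1026°.
Transverse Mercator on WGS84 with k₀ = 0.9996 gives E = 377325.546 m, N = 9871860.568 m.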